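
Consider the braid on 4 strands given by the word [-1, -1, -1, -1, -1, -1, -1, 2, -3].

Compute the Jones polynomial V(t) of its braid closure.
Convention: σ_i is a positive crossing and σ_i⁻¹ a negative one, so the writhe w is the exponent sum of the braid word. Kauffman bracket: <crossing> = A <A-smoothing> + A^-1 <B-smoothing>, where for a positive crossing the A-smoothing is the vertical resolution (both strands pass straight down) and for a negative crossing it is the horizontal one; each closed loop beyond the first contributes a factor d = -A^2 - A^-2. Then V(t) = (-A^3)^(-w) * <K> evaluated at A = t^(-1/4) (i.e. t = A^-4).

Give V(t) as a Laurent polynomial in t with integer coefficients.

The presented braid s1^-1 s1^-1 s1^-1 s1^-1 s1^-1 s1^-1 s1^-1 s2 s3^-1 on 4 strands reduces by inverse Markov moves (closure unchanged at each step):
  Destabilize: the word has the form β·s3^-1 where s3^-1 occurs only as the final letter (β ∈ B_3); drop it and the last strand → 3 strands.
  Destabilize: the word has the form β·s2 where s2 occurs only as the final letter (β ∈ B_2); drop it and the last strand → 2 strands.
Reduced to β = s1^-1 s1^-1 s1^-1 s1^-1 s1^-1 s1^-1 s1^-1 on 2 strands, 7 crossings.
Compute on β:
Braid: s1^-1 s1^-1 s1^-1 s1^-1 s1^-1 s1^-1 s1^-1 on 2 strands, 7 crossings.
Writhe w = (#positive) - (#negative) = 0 - 7 = -7.
State-sum expansion of <K>. There are 2^7 = 128 states.
For each crossing: s=0 is the vertical smoothing, s=1 horizontal. Crossing k contributes A^(sign_k * (1 - 2*s_k)); loop factor d = -A^2 - A^-2.
Tabulate the states by total A-exponent and number of loops L (A-exp: L × count):
  A^7: L=7 ×1
  A^5: L=6 ×7
  A^3: L=5 ×21
  A^1: L=4 ×35
  A^-1: L=3 ×35
  A^-3: L=2 ×21
  A^-5: L=1 ×7
  A^-7: L=2 ×1
Each group contributes A^e * Σ count * d^(L-1):
Powers of d = -A^2 - A^-2: d^2 = A^4 + 2 + A^-4; d^3 = -A^6 - 3*A^2 - 3*A^-2 - A^-6; d^4 = A^8 + 4*A^4 + 6 + 4*A^-4 + A^-8; d^5 = -A^10 - 5*A^6 - 10*A^2 - 10*A^-2 - 5*A^-6 - A^-10; d^6 = A^12 + 6*A^8 + 15*A^4 + 20 + 15*A^-4 + 6*A^-8 + A^-12.
  A^7 * (d^6) = A^19 + 6*A^15 + 15*A^11 + 20*A^7 + 15*A^3 + 6*A^-1 + A^-5
  A^5 * (7*d^5) = -7*A^15 - 35*A^11 - 70*A^7 - 70*A^3 - 35*A^-1 - 7*A^-5
  A^3 * (21*d^4) = 21*A^11 + 84*A^7 + 126*A^3 + 84*A^-1 + 21*A^-5
  A^1 * (35*d^3) = -35*A^7 - 105*A^3 - 105*A^-1 - 35*A^-5
  A^-1 * (35*d^2) = 35*A^3 + 70*A^-1 + 35*A^-5
  A^-3 * (21*d) = -21*A^-1 - 21*A^-5
  A^-5 * (7) = 7*A^-5
  A^-7 * (d) = -A^-5 - A^-9
Summing the groups: <K> = A^19 - A^15 + A^11 - A^7 + A^3 - A^-1 - A^-9
Normalise by the writhe: (-A^3)^(-w) = (-A^3)^(7) = -A^21, so f(A) = -A^21 * <K> = -A^40 + A^36 - A^32 + A^28 - A^24 + A^20 + A^12.
Substitute A = t^(-1/4), i.e. A^e → t^(-e/4): V(t) = t^-3 + t^-5 - t^-6 + t^-7 - t^-8 + t^-9 - t^-10

Answer: t^-3 + t^-5 - t^-6 + t^-7 - t^-8 + t^-9 - t^-10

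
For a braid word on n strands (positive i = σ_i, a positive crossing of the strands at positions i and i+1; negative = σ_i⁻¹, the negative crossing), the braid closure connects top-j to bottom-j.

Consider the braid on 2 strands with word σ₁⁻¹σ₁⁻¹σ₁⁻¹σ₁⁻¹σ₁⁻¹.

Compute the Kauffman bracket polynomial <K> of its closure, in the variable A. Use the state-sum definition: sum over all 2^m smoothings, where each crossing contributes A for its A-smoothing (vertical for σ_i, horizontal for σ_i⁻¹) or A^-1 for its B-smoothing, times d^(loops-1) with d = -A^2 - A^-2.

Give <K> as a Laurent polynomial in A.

Braid: s1^-1 s1^-1 s1^-1 s1^-1 s1^-1 on 2 strands, 5 crossings.
Writhe w = (#positive) - (#negative) = 0 - 5 = -5.
Computing the Kauffman bracket via state sum. There are 2^5 = 32 states.
Each crossing splits two ways (0=vertical, 1=horizontal). The state's weight is A^(#A-smoothings - #B-smoothings) * d^(loops - 1).
  state 00000: A-exp=-5, loops=2, term = A^-5 * d^1
  state 00001: A-exp=-3, loops=1, term = A^-3 * d^0
  state 00010: A-exp=-3, loops=1, term = A^-3 * d^0
  state 00011: A-exp=-1, loops=2, term = A^-1 * d^1
  state 00100: A-exp=-3, loops=1, term = A^-3 * d^0
  state 00101: A-exp=-1, loops=2, term = A^-1 * d^1
  state 00110: A-exp=-1, loops=2, term = A^-1 * d^1
  state 00111: A-exp=+1, loops=3, term = A^1 * d^2
  state 01000: A-exp=-3, loops=1, term = A^-3 * d^0
  state 01001: A-exp=-1, loops=2, term = A^-1 * d^1
  state 01010: A-exp=-1, loops=2, term = A^-1 * d^1
  state 01011: A-exp=+1, loops=3, term = A^1 * d^2
  state 01100: A-exp=-1, loops=2, term = A^-1 * d^1
  state 01101: A-exp=+1, loops=3, term = A^1 * d^2
  state 01110: A-exp=+1, loops=3, term = A^1 * d^2
  state 01111: A-exp=+3, loops=4, term = A^3 * d^3
  state 10000: A-exp=-3, loops=1, term = A^-3 * d^0
  state 10001: A-exp=-1, loops=2, term = A^-1 * d^1
  state 10010: A-exp=-1, loops=2, term = A^-1 * d^1
  state 10011: A-exp=+1, loops=3, term = A^1 * d^2
  state 10100: A-exp=-1, loops=2, term = A^-1 * d^1
  state 10101: A-exp=+1, loops=3, term = A^1 * d^2
  state 10110: A-exp=+1, loops=3, term = A^1 * d^2
  state 10111: A-exp=+3, loops=4, term = A^3 * d^3
  state 11000: A-exp=-1, loops=2, term = A^-1 * d^1
  state 11001: A-exp=+1, loops=3, term = A^1 * d^2
  state 11010: A-exp=+1, loops=3, term = A^1 * d^2
  state 11011: A-exp=+3, loops=4, term = A^3 * d^3
  state 11100: A-exp=+1, loops=3, term = A^1 * d^2
  state 11101: A-exp=+3, loops=4, term = A^3 * d^3
  state 11110: A-exp=+3, loops=4, term = A^3 * d^3
  state 11111: A-exp=+5, loops=5, term = A^5 * d^4
Collect the terms by A-exponent (count of states per loop number):
Powers of d = -A^2 - A^-2: d^2 = A^4 + 2 + A^-4; d^3 = -A^6 - 3*A^2 - 3*A^-2 - A^-6; d^4 = A^8 + 4*A^4 + 6 + 4*A^-4 + A^-8.
  A^5 * (d^4) = A^13 + 4*A^9 + 6*A^5 + 4*A + A^-3
  A^3 * (5*d^3) = -5*A^9 - 15*A^5 - 15*A - 5*A^-3
  A^1 * (10*d^2) = 10*A^5 + 20*A + 10*A^-3
  A^-1 * (10*d) = -10*A - 10*A^-3
  A^-3 * (5) = 5*A^-3
  A^-5 * (d) = -A^-3 - A^-7
Summing the groups: <K> = A^13 - A^9 + A^5 - A - A^-7

Answer: A^13 - A^9 + A^5 - A - A^-7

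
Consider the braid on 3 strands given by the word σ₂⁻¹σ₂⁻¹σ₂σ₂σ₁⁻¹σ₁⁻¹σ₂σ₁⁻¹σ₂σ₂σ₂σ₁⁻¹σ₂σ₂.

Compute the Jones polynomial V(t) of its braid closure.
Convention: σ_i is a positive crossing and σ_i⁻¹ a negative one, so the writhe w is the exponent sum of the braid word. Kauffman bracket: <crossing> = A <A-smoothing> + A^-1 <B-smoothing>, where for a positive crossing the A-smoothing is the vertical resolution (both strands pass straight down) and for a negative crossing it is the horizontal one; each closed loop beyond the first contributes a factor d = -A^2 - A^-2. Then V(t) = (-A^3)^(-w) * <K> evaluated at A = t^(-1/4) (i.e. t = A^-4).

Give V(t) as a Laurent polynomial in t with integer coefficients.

t^7 - 3*t^6 + 6*t^5 - 9*t^4 + 11*t^3 - 12*t^2 + 11*t - 8 + 6*t^-1 - 3*t^-2 + t^-3

Derivation:
The presented braid s2^-1 s2^-1 s2 s2 s1^-1 s1^-1 s2 s1^-1 s2 s2 s2 s1^-1 s2 s2 on 3 strands reduces by inverse Markov moves (closure unchanged at each step):
  Deconjugate: the word is γ·β·γ⁻¹ with γ = s2^-1 s2^-1 (prefix) and γ⁻¹ = s2 s2 (suffix); strip both.
Reduced to β = s2 s2 s1^-1 s1^-1 s2 s1^-1 s2 s2 s2 s1^-1 on 3 strands, 10 crossings.
Compute on β:
Braid: s2 s2 s1^-1 s1^-1 s2 s1^-1 s2 s2 s2 s1^-1 on 3 strands, 10 crossings.
Writhe w = (#positive) - (#negative) = 6 - 4 = 2.
State-sum expansion of <K>. There are 2^10 = 1024 states.
Smooth each crossing (0=||, 1=⌣⌢); contribution A^(Σ sign_k(1-2s_k)) * d^(L-1).
Tabulate the states by total A-exponent and number of loops L (A-exp: L × count):
  A^10: L=5 ×1
  A^8: L=4 ×10
  A^6: L=3 ×41, L=5 ×4
  A^4: L=2 ×81, L=4 ×38, L=6 ×1
  A^2: L=1 ×71, L=3 ×117, L=5 ×22
  A^0: L=2 ×154, L=4 ×91, L=6 ×7
  A^-2: L=3 ×168, L=5 ×41, L=7 ×1
  A^-4: L=4 ×110, L=6 ×10
  A^-6: L=5 ×44, L=7 ×1
  A^-8: L=6 ×10
  A^-10: L=7 ×1
Each group contributes A^e * Σ count * d^(L-1):
Powers of d = -A^2 - A^-2: d^2 = A^4 + 2 + A^-4; d^3 = -A^6 - 3*A^2 - 3*A^-2 - A^-6; d^4 = A^8 + 4*A^4 + 6 + 4*A^-4 + A^-8; d^5 = -A^10 - 5*A^6 - 10*A^2 - 10*A^-2 - 5*A^-6 - A^-10; d^6 = A^12 + 6*A^8 + 15*A^4 + 20 + 15*A^-4 + 6*A^-8 + A^-12.
  A^10 * (d^4) = A^18 + 4*A^14 + 6*A^10 + 4*A^6 + A^2
  A^8 * (10*d^3) = -10*A^14 - 30*A^10 - 30*A^6 - 10*A^2
  A^6 * (41*d^2 + 4*d^4) = 4*A^14 + 57*A^10 + 106*A^6 + 57*A^2 + 4*A^-2
  A^4 * (81*d + 38*d^3 + d^5) = -A^14 - 43*A^10 - 205*A^6 - 205*A^2 - 43*A^-2 - A^-6
  A^2 * (71 + 117*d^2 + 22*d^4) = 22*A^10 + 205*A^6 + 437*A^2 + 205*A^-2 + 22*A^-6
  A^0 * (154*d + 91*d^3 + 7*d^5) = -7*A^10 - 126*A^6 - 497*A^2 - 497*A^-2 - 126*A^-6 - 7*A^-10
  A^-2 * (168*d^2 + 41*d^4 + d^6) = A^10 + 47*A^6 + 347*A^2 + 602*A^-2 + 347*A^-6 + 47*A^-10 + A^-14
  A^-4 * (110*d^3 + 10*d^5) = -10*A^6 - 160*A^2 - 430*A^-2 - 430*A^-6 - 160*A^-10 - 10*A^-14
  A^-6 * (44*d^4 + d^6) = A^6 + 50*A^2 + 191*A^-2 + 284*A^-6 + 191*A^-10 + 50*A^-14 + A^-18
  A^-8 * (10*d^5) = -10*A^2 - 50*A^-2 - 100*A^-6 - 100*A^-10 - 50*A^-14 - 10*A^-18
  A^-10 * (d^6) = A^2 + 6*A^-2 + 15*A^-6 + 20*A^-10 + 15*A^-14 + 6*A^-18 + A^-22
Summing the groups: <K> = A^18 - 3*A^14 + 6*A^10 - 8*A^6 + 11*A^2 - 12*A^-2 + 11*A^-6 - 9*A^-10 + 6*A^-14 - 3*A^-18 + A^-22
Normalise by the writhe: (-A^3)^(-w) = (-A^3)^(-2) = A^-6, so f(A) = A^-6 * <K> = A^12 - 3*A^8 + 6*A^4 - 8 + 11*A^-4 - 12*A^-8 + 11*A^-12 - 9*A^-16 + 6*A^-20 - 3*A^-24 + A^-28.
Substitute A = t^(-1/4), i.e. A^e → t^(-e/4): V(t) = t^7 - 3*t^6 + 6*t^5 - 9*t^4 + 11*t^3 - 12*t^2 + 11*t - 8 + 6*t^-1 - 3*t^-2 + t^-3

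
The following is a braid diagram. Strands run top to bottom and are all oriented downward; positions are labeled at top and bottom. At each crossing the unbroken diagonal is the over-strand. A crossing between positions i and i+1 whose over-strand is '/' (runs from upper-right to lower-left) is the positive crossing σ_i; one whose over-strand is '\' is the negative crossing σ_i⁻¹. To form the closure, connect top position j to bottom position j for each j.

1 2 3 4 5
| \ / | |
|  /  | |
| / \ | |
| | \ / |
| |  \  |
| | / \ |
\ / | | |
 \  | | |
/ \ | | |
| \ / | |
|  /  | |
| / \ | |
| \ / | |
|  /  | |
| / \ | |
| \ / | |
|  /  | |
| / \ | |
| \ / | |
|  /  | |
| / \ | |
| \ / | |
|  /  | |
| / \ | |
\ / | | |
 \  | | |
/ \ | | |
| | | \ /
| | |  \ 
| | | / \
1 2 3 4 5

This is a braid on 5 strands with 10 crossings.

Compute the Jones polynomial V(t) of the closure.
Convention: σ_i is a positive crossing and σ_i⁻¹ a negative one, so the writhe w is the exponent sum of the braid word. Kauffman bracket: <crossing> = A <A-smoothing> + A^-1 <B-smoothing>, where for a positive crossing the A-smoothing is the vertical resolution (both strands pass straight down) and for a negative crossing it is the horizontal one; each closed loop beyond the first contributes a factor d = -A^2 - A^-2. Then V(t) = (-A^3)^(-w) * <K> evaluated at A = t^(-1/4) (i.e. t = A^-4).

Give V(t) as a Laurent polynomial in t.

t^8 - 2*t^7 + 2*t^6 - 3*t^5 + 3*t^4 - 2*t^3 + 2*t^2 - t + 1

Derivation:
Reading the diagram top to bottom ('/'-over between positions i,i+1 = s_i, '\'-over = s_i^-1): braid word = s2 s3^-1 s1^-1 s2 s2 s2 s2 s2 s1^-1 s4^-1.
The presented braid s2 s3^-1 s1^-1 s2 s2 s2 s2 s2 s1^-1 s4^-1 on 5 strands reduces by inverse Markov moves (closure unchanged at each step):
  Destabilize: the word has the form β·s4^-1 where s4^-1 occurs only as the final letter (β ∈ B_4); drop it and the last strand → 4 strands.
Reduced to β = s2 s3^-1 s1^-1 s2 s2 s2 s2 s2 s1^-1 on 4 strands, 9 crossings.
Compute on β:
Braid: s2 s3^-1 s1^-1 s2 s2 s2 s2 s2 s1^-1 on 4 strands, 9 crossings.
Writhe w = (#positive) - (#negative) = 6 - 3 = 3.
Computing the Kauffman bracket via state sum. There are 2^9 = 512 states.
For each crossing: s=0 is the vertical smoothing, s=1 horizontal. Crossing k contributes A^(sign_k * (1 - 2*s_k)); loop factor d = -A^2 - A^-2.
Tabulate the states by total A-exponent and number of loops L (A-exp: L × count):
  A^9: L=3 ×1
  A^7: L=2 ×8, L=4 ×1
  A^5: L=1 ×17, L=3 ×19
  A^3: L=2 ×63, L=4 ×21
  A^1: L=3 ×111, L=5 ×15
  A^-1: L=4 ×120, L=6 ×6
  A^-3: L=5 ×83, L=7 ×1
  A^-5: L=6 ×36
  A^-7: L=7 ×9
  A^-9: L=8 ×1
Each group contributes A^e * Σ count * d^(L-1):
Powers of d = -A^2 - A^-2: d^2 = A^4 + 2 + A^-4; d^3 = -A^6 - 3*A^2 - 3*A^-2 - A^-6; d^4 = A^8 + 4*A^4 + 6 + 4*A^-4 + A^-8; d^5 = -A^10 - 5*A^6 - 10*A^2 - 10*A^-2 - 5*A^-6 - A^-10; d^6 = A^12 + 6*A^8 + 15*A^4 + 20 + 15*A^-4 + 6*A^-8 + A^-12; d^7 = -A^14 - 7*A^10 - 21*A^6 - 35*A^2 - 35*A^-2 - 21*A^-6 - 7*A^-10 - A^-14.
  A^9 * (d^2) = A^13 + 2*A^9 + A^5
  A^7 * (8*d + d^3) = -A^13 - 11*A^9 - 11*A^5 - A
  A^5 * (17 + 19*d^2) = 19*A^9 + 55*A^5 + 19*A
  A^3 * (63*d + 21*d^3) = -21*A^9 - 126*A^5 - 126*A - 21*A^-3
  A^1 * (111*d^2 + 15*d^4) = 15*A^9 + 171*A^5 + 312*A + 171*A^-3 + 15*A^-7
  A^-1 * (120*d^3 + 6*d^5) = -6*A^9 - 150*A^5 - 420*A - 420*A^-3 - 150*A^-7 - 6*A^-11
  A^-3 * (83*d^4 + d^6) = A^9 + 89*A^5 + 347*A + 518*A^-3 + 347*A^-7 + 89*A^-11 + A^-15
  A^-5 * (36*d^5) = -36*A^5 - 180*A - 360*A^-3 - 360*A^-7 - 180*A^-11 - 36*A^-15
  A^-7 * (9*d^6) = 9*A^5 + 54*A + 135*A^-3 + 180*A^-7 + 135*A^-11 + 54*A^-15 + 9*A^-19
  A^-9 * (d^7) = -A^5 - 7*A - 21*A^-3 - 35*A^-7 - 35*A^-11 - 21*A^-15 - 7*A^-19 - A^-23
Summing the groups: <K> = -A^9 + A^5 - 2*A + 2*A^-3 - 3*A^-7 + 3*A^-11 - 2*A^-15 + 2*A^-19 - A^-23
Normalise by the writhe: (-A^3)^(-w) = (-A^3)^(-3) = -A^-9, so f(A) = -A^-9 * <K> = 1 - A^-4 + 2*A^-8 - 2*A^-12 + 3*A^-16 - 3*A^-20 + 2*A^-24 - 2*A^-28 + A^-32.
Substitute A = t^(-1/4), i.e. A^e → t^(-e/4): V(t) = t^8 - 2*t^7 + 2*t^6 - 3*t^5 + 3*t^4 - 2*t^3 + 2*t^2 - t + 1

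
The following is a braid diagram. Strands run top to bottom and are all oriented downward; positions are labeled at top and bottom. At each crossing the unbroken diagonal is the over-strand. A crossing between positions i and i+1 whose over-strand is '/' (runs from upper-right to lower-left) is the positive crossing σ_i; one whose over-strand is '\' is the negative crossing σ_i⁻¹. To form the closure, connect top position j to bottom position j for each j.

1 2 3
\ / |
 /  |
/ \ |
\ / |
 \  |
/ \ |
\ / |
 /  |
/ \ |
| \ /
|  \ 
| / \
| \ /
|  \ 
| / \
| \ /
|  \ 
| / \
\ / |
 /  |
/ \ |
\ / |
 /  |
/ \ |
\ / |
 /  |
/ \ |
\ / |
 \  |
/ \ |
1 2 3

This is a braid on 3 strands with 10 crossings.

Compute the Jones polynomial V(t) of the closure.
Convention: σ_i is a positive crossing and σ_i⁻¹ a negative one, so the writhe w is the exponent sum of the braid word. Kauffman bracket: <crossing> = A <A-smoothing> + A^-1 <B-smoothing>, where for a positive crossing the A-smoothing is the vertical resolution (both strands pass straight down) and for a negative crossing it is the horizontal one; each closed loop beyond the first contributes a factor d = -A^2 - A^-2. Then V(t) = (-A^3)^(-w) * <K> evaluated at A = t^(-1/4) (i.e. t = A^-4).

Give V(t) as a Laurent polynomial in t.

Reading the diagram top to bottom ('/'-over between positions i,i+1 = s_i, '\'-over = s_i^-1): braid word = s1 s1^-1 s1 s2^-1 s2^-1 s2^-1 s1 s1 s1 s1^-1.
The presented braid s1 s1^-1 s1 s2^-1 s2^-1 s2^-1 s1 s1 s1 s1^-1 on 3 strands reduces by inverse Markov moves (closure unchanged at each step):
  Deconjugate: the word is γ·β·γ⁻¹ with γ = s1 s1^-1 (prefix) and γ⁻¹ = s1 s1^-1 (suffix); strip both.
Reduced to β = s1 s2^-1 s2^-1 s2^-1 s1 s1 on 3 strands, 6 crossings.
Compute on β:
Braid: s1 s2^-1 s2^-1 s2^-1 s1 s1 on 3 strands, 6 crossings.
Writhe w = (#positive) - (#negative) = 3 - 3 = 0.
State-sum expansion of <K>. There are 2^6 = 64 states.
Each crossing splits two ways (0=vertical, 1=horizontal). The state's weight is A^(#A-smoothings - #B-smoothings) * d^(loops - 1).
Tabulate the states by total A-exponent and number of loops L (A-exp: L × count):
  A^6: L=4 ×1
  A^4: L=3 ×6
  A^2: L=2 ×12, L=4 ×3
  A^0: L=1 ×9, L=3 ×10, L=5 ×1
  A^-2: L=2 ×12, L=4 ×3
  A^-4: L=3 ×6
  A^-6: L=4 ×1
Each group contributes A^e * Σ count * d^(L-1):
Powers of d = -A^2 - A^-2: d^2 = A^4 + 2 + A^-4; d^3 = -A^6 - 3*A^2 - 3*A^-2 - A^-6; d^4 = A^8 + 4*A^4 + 6 + 4*A^-4 + A^-8.
  A^6 * (d^3) = -A^12 - 3*A^8 - 3*A^4 - 1
  A^4 * (6*d^2) = 6*A^8 + 12*A^4 + 6
  A^2 * (12*d + 3*d^3) = -3*A^8 - 21*A^4 - 21 - 3*A^-4
  A^0 * (9 + 10*d^2 + d^4) = A^8 + 14*A^4 + 35 + 14*A^-4 + A^-8
  A^-2 * (12*d + 3*d^3) = -3*A^4 - 21 - 21*A^-4 - 3*A^-8
  A^-4 * (6*d^2) = 6 + 12*A^-4 + 6*A^-8
  A^-6 * (d^3) = -1 - 3*A^-4 - 3*A^-8 - A^-12
Summing the groups: <K> = -A^12 + A^8 - A^4 + 3 - A^-4 + A^-8 - A^-12
Normalise by the writhe: (-A^3)^(-w) = (-A^3)^(0) = 1, so f(A) = 1 * <K> = -A^12 + A^8 - A^4 + 3 - A^-4 + A^-8 - A^-12.
Substitute A = t^(-1/4), i.e. A^e → t^(-e/4): V(t) = -t^3 + t^2 - t + 3 - t^-1 + t^-2 - t^-3

Answer: -t^3 + t^2 - t + 3 - t^-1 + t^-2 - t^-3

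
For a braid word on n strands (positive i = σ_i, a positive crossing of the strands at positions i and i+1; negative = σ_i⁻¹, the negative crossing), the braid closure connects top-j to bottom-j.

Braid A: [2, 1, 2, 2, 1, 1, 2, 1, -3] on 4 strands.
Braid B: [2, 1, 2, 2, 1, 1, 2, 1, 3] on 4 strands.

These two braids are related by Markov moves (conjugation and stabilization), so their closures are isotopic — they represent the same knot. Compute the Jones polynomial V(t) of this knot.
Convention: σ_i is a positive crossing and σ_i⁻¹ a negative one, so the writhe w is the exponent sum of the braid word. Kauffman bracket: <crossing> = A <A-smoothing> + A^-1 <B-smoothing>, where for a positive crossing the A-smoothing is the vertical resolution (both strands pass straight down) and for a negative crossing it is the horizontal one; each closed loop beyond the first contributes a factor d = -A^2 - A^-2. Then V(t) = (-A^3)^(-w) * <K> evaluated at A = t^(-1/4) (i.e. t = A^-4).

Markov-equivalent braids have isotopic closures, hence identical knot invariants. Strip the Markov moves from each word to reach a common short braid β, then compute V(t) once on β.
Braid A: s2 s1 s2 s2 s1 s1 s2 s1 s3^-1 on 4 strands reduces by inverse Markov moves (closure unchanged at each step):
  Destabilize: the word has the form β·s3^-1 where s3^-1 occurs only as the final letter (β ∈ B_3); drop it and the last strand → 3 strands.
Reduced to β = s2 s1 s2 s2 s1 s1 s2 s1 on 3 strands, 8 crossings.
Braid B: s2 s1 s2 s2 s1 s1 s2 s1 s3 on 4 strands reduces by inverse Markov moves (closure unchanged at each step):
  Destabilize: the word has the form β·s3 where s3 occurs only as the final letter (β ∈ B_3); drop it and the last strand → 3 strands.
Reduced to β = s2 s1 s2 s2 s1 s1 s2 s1 on 3 strands, 8 crossings.
Both give the same β = s2 s1 s2 s2 s1 s1 s2 s1 on 3 strands, so one state sum suffices:
Braid: s2 s1 s2 s2 s1 s1 s2 s1 on 3 strands, 8 crossings.
Writhe w = (#positive) - (#negative) = 8 - 0 = 8.
Enumerate smoothing states for the bracket polynomial. There are 2^8 = 256 states.
Each crossing splits two ways (0=vertical, 1=horizontal). The state's weight is A^(#A-smoothings - #B-smoothings) * d^(loops - 1).
Tabulate the states by total A-exponent and number of loops L (A-exp: L × count):
  A^8: L=3 ×1
  A^6: L=2 ×8
  A^4: L=1 ×16, L=3 ×12
  A^2: L=2 ×48, L=4 ×8
  A^0: L=1 ×17, L=3 ×51, L=5 ×2
  A^-2: L=2 ×34, L=4 ×22
  A^-4: L=1 ×4, L=3 ×21, L=5 ×3
  A^-6: L=2 ×4, L=4 ×4
  A^-8: L=3 ×1
Each group contributes A^e * Σ count * d^(L-1):
Powers of d = -A^2 - A^-2: d^2 = A^4 + 2 + A^-4; d^3 = -A^6 - 3*A^2 - 3*A^-2 - A^-6; d^4 = A^8 + 4*A^4 + 6 + 4*A^-4 + A^-8.
  A^8 * (d^2) = A^12 + 2*A^8 + A^4
  A^6 * (8*d) = -8*A^8 - 8*A^4
  A^4 * (16 + 12*d^2) = 12*A^8 + 40*A^4 + 12
  A^2 * (48*d + 8*d^3) = -8*A^8 - 72*A^4 - 72 - 8*A^-4
  A^0 * (17 + 51*d^2 + 2*d^4) = 2*A^8 + 59*A^4 + 131 + 59*A^-4 + 2*A^-8
  A^-2 * (34*d + 22*d^3) = -22*A^4 - 100 - 100*A^-4 - 22*A^-8
  A^-4 * (4 + 21*d^2 + 3*d^4) = 3*A^4 + 33 + 64*A^-4 + 33*A^-8 + 3*A^-12
  A^-6 * (4*d + 4*d^3) = -4 - 16*A^-4 - 16*A^-8 - 4*A^-12
  A^-8 * (d^2) = A^-4 + 2*A^-8 + A^-12
Summing the groups: <K> = A^12 + A^4 - A^-8
Normalise by the writhe: (-A^3)^(-w) = (-A^3)^(-8) = A^-24, so f(A) = A^-24 * <K> = A^-12 + A^-20 - A^-32.
Substitute A = t^(-1/4), i.e. A^e → t^(-e/4): V(t) = -t^8 + t^5 + t^3

Answer: -t^8 + t^5 + t^3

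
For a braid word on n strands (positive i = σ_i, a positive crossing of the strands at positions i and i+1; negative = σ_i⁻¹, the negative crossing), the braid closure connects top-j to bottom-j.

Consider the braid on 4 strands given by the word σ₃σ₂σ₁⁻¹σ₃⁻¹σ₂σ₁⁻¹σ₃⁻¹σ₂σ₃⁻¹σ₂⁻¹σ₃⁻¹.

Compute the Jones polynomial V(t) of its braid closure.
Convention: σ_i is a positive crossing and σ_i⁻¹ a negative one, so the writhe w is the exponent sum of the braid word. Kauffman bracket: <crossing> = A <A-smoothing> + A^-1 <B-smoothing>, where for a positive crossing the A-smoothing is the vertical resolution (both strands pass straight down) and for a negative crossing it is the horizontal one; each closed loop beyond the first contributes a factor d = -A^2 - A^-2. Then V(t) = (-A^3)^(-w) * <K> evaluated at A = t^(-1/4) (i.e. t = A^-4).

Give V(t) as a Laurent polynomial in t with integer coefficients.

t - 2 + 3*t^-1 - 3*t^-2 + 4*t^-3 - 3*t^-4 + 2*t^-5 - t^-6

Derivation:
The presented braid s3 s2 s1^-1 s3^-1 s2 s1^-1 s3^-1 s2 s3^-1 s2^-1 s3^-1 on 4 strands reduces by inverse Markov moves (closure unchanged at each step):
  Deconjugate: the word is γ·β·γ⁻¹ with γ = s3 (prefix) and γ⁻¹ = s3^-1 (suffix); strip both.
  Deconjugate: the word is γ·β·γ⁻¹ with γ = s2 (prefix) and γ⁻¹ = s2^-1 (suffix); strip both.
Reduced to β = s1^-1 s3^-1 s2 s1^-1 s3^-1 s2 s3^-1 on 4 strands, 7 crossings.
Compute on β:
Braid: s1^-1 s3^-1 s2 s1^-1 s3^-1 s2 s3^-1 on 4 strands, 7 crossings.
Writhe w = (#positive) - (#negative) = 2 - 5 = -3.
Enumerate smoothing states for the bracket polynomial. There are 2^7 = 128 states.
Each crossing splits two ways (0=vertical, 1=horizontal). The state's weight is A^(#A-smoothings - #B-smoothings) * d^(loops - 1).
Tabulate the states by total A-exponent and number of loops L (A-exp: L × count):
  A^7: L=5 ×1
  A^5: L=4 ×7
  A^3: L=3 ×20, L=5 ×1
  A^1: L=2 ×29, L=4 ×6
  A^-1: L=1 ×19, L=3 ×16
  A^-3: L=2 ×19, L=4 ×2
  A^-5: L=3 ×7
  A^-7: L=4 ×1
Each group contributes A^e * Σ count * d^(L-1):
Powers of d = -A^2 - A^-2: d^2 = A^4 + 2 + A^-4; d^3 = -A^6 - 3*A^2 - 3*A^-2 - A^-6; d^4 = A^8 + 4*A^4 + 6 + 4*A^-4 + A^-8.
  A^7 * (d^4) = A^15 + 4*A^11 + 6*A^7 + 4*A^3 + A^-1
  A^5 * (7*d^3) = -7*A^11 - 21*A^7 - 21*A^3 - 7*A^-1
  A^3 * (20*d^2 + d^4) = A^11 + 24*A^7 + 46*A^3 + 24*A^-1 + A^-5
  A^1 * (29*d + 6*d^3) = -6*A^7 - 47*A^3 - 47*A^-1 - 6*A^-5
  A^-1 * (19 + 16*d^2) = 16*A^3 + 51*A^-1 + 16*A^-5
  A^-3 * (19*d + 2*d^3) = -2*A^3 - 25*A^-1 - 25*A^-5 - 2*A^-9
  A^-5 * (7*d^2) = 7*A^-1 + 14*A^-5 + 7*A^-9
  A^-7 * (d^3) = -A^-1 - 3*A^-5 - 3*A^-9 - A^-13
Summing the groups: <K> = A^15 - 2*A^11 + 3*A^7 - 4*A^3 + 3*A^-1 - 3*A^-5 + 2*A^-9 - A^-13
Normalise by the writhe: (-A^3)^(-w) = (-A^3)^(3) = -A^9, so f(A) = -A^9 * <K> = -A^24 + 2*A^20 - 3*A^16 + 4*A^12 - 3*A^8 + 3*A^4 - 2 + A^-4.
Substitute A = t^(-1/4), i.e. A^e → t^(-e/4): V(t) = t - 2 + 3*t^-1 - 3*t^-2 + 4*t^-3 - 3*t^-4 + 2*t^-5 - t^-6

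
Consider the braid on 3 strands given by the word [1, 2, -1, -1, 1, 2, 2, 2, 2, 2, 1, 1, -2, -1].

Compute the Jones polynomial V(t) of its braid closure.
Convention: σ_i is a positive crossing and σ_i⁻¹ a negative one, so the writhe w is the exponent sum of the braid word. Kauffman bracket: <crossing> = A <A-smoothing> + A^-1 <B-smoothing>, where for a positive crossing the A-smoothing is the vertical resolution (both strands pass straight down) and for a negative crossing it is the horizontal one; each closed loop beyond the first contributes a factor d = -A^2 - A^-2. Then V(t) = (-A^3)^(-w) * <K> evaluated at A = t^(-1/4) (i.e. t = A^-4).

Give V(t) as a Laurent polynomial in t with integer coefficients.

-t^7 + t^6 - t^5 + t^4 + t^2

Derivation:
The presented braid s1 s2 s1^-1 s1^-1 s1 s2 s2 s2 s2 s2 s1 s1 s2^-1 s1^-1 on 3 strands reduces by inverse Markov moves (closure unchanged at each step):
  Deconjugate: the word is γ·β·γ⁻¹ with γ = s1 s2 (prefix) and γ⁻¹ = s2^-1 s1^-1 (suffix); strip both.
  Deconjugate: the word is γ·β·γ⁻¹ with γ = s1^-1 s1^-1 (prefix) and γ⁻¹ = s1 s1 (suffix); strip both.
Reduced to β = s1 s2 s2 s2 s2 s2 on 3 strands, 6 crossings.
Compute on β:
Braid: s1 s2 s2 s2 s2 s2 on 3 strands, 6 crossings.
Writhe w = (#positive) - (#negative) = 6 - 0 = 6.
Computing the Kauffman bracket via state sum. There are 2^6 = 64 states.
Each crossing splits two ways (0=vertical, 1=horizontal). The state's weight is A^(#A-smoothings - #B-smoothings) * d^(loops - 1).
Tabulate the states by total A-exponent and number of loops L (A-exp: L × count):
  A^6: L=3 ×1
  A^4: L=2 ×6
  A^2: L=1 ×5, L=3 ×10
  A^0: L=2 ×10, L=4 ×10
  A^-2: L=3 ×10, L=5 ×5
  A^-4: L=4 ×5, L=6 ×1
  A^-6: L=5 ×1
Each group contributes A^e * Σ count * d^(L-1):
Powers of d = -A^2 - A^-2: d^2 = A^4 + 2 + A^-4; d^3 = -A^6 - 3*A^2 - 3*A^-2 - A^-6; d^4 = A^8 + 4*A^4 + 6 + 4*A^-4 + A^-8; d^5 = -A^10 - 5*A^6 - 10*A^2 - 10*A^-2 - 5*A^-6 - A^-10.
  A^6 * (d^2) = A^10 + 2*A^6 + A^2
  A^4 * (6*d) = -6*A^6 - 6*A^2
  A^2 * (5 + 10*d^2) = 10*A^6 + 25*A^2 + 10*A^-2
  A^0 * (10*d + 10*d^3) = -10*A^6 - 40*A^2 - 40*A^-2 - 10*A^-6
  A^-2 * (10*d^2 + 5*d^4) = 5*A^6 + 30*A^2 + 50*A^-2 + 30*A^-6 + 5*A^-10
  A^-4 * (5*d^3 + d^5) = -A^6 - 10*A^2 - 25*A^-2 - 25*A^-6 - 10*A^-10 - A^-14
  A^-6 * (d^4) = A^2 + 4*A^-2 + 6*A^-6 + 4*A^-10 + A^-14
Summing the groups: <K> = A^10 + A^2 - A^-2 + A^-6 - A^-10
Normalise by the writhe: (-A^3)^(-w) = (-A^3)^(-6) = A^-18, so f(A) = A^-18 * <K> = A^-8 + A^-16 - A^-20 + A^-24 - A^-28.
Substitute A = t^(-1/4), i.e. A^e → t^(-e/4): V(t) = -t^7 + t^6 - t^5 + t^4 + t^2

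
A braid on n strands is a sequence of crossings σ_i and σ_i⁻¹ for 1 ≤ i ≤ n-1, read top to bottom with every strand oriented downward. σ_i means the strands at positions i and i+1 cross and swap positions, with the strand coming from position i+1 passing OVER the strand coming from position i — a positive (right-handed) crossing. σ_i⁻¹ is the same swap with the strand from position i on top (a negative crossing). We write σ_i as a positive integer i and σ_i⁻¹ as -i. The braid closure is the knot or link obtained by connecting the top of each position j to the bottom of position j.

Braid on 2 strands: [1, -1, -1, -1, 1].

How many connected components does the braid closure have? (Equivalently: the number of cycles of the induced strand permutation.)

1

Derivation:
Track the strand permutation on 2 strands, starting from identity.
  step 1: s1 swaps positions 1,2 -> [2 1]
  step 2: s1^-1 swaps positions 1,2 -> [1 2]
  step 3: s1^-1 swaps positions 1,2 -> [2 1]
  step 4: s1^-1 swaps positions 1,2 -> [1 2]
  step 5: s1 swaps positions 1,2 -> [2 1]
Final permutation (position -> original strand): [2 1]
Closure components = cycle count of this permutation = 1.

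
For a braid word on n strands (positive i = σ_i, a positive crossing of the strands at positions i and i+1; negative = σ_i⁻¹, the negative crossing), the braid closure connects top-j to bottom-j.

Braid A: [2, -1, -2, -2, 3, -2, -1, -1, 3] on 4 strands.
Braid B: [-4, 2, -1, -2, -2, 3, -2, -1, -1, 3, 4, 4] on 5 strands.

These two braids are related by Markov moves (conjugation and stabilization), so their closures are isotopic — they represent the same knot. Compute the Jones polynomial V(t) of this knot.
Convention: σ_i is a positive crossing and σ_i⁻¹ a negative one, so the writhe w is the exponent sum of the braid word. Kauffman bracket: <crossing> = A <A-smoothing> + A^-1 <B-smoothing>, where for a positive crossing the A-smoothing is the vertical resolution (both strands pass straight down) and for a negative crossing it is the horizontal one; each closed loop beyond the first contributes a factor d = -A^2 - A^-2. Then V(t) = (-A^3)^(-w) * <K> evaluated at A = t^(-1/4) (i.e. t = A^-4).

Markov-equivalent braids have isotopic closures, hence identical knot invariants. Strip the Markov moves from each word to reach a common short braid β, then compute V(t) once on β.
Braid A: s2 s1^-1 s2^-1 s2^-1 s3 s2^-1 s1^-1 s1^-1 s3 on 4 strands has no conjugating prefix/suffix or stabilization to strip; take β = s2 s1^-1 s2^-1 s2^-1 s3 s2^-1 s1^-1 s1^-1 s3.
Braid B: s4^-1 s2 s1^-1 s2^-1 s2^-1 s3 s2^-1 s1^-1 s1^-1 s3 s4 s4 on 5 strands reduces by inverse Markov moves (closure unchanged at each step):
  Deconjugate: the word is γ·β·γ⁻¹ with γ = s4^-1 (prefix) and γ⁻¹ = s4 (suffix); strip both.
  Destabilize: the word has the form β·s4 where s4 occurs only as the final letter (β ∈ B_4); drop it and the last strand → 4 strands.
Reduced to β = s2 s1^-1 s2^-1 s2^-1 s3 s2^-1 s1^-1 s1^-1 s3 on 4 strands, 9 crossings.
Both give the same β = s2 s1^-1 s2^-1 s2^-1 s3 s2^-1 s1^-1 s1^-1 s3 on 4 strands, so one state sum suffices:
Braid: s2 s1^-1 s2^-1 s2^-1 s3 s2^-1 s1^-1 s1^-1 s3 on 4 strands, 9 crossings.
Writhe w = (#positive) - (#negative) = 3 - 6 = -3.
Enumerate smoothing states for the bracket polynomial. There are 2^9 = 512 states.
For each crossing: s=0 is the vertical smoothing, s=1 horizontal. Crossing k contributes A^(sign_k * (1 - 2*s_k)); loop factor d = -A^2 - A^-2.
Tabulate the states by total A-exponent and number of loops L (A-exp: L × count):
  A^9: L=6 ×1
  A^7: L=5 ×9
  A^5: L=4 ×35, L=6 ×1
  A^3: L=3 ×73, L=5 ×11
  A^1: L=2 ×82, L=4 ×43, L=6 ×1
  A^-1: L=1 ×40, L=3 ×79, L=5 ×7
  A^-3: L=2 ×63, L=4 ×21
  A^-5: L=1 ×9, L=3 ×26, L=5 ×1
  A^-7: L=2 ×6, L=4 ×3
  A^-9: L=3 ×1
Each group contributes A^e * Σ count * d^(L-1):
Powers of d = -A^2 - A^-2: d^2 = A^4 + 2 + A^-4; d^3 = -A^6 - 3*A^2 - 3*A^-2 - A^-6; d^4 = A^8 + 4*A^4 + 6 + 4*A^-4 + A^-8; d^5 = -A^10 - 5*A^6 - 10*A^2 - 10*A^-2 - 5*A^-6 - A^-10.
  A^9 * (d^5) = -A^19 - 5*A^15 - 10*A^11 - 10*A^7 - 5*A^3 - A^-1
  A^7 * (9*d^4) = 9*A^15 + 36*A^11 + 54*A^7 + 36*A^3 + 9*A^-1
  A^5 * (35*d^3 + d^5) = -A^15 - 40*A^11 - 115*A^7 - 115*A^3 - 40*A^-1 - A^-5
  A^3 * (73*d^2 + 11*d^4) = 11*A^11 + 117*A^7 + 212*A^3 + 117*A^-1 + 11*A^-5
  A^1 * (82*d + 43*d^3 + d^5) = -A^11 - 48*A^7 - 221*A^3 - 221*A^-1 - 48*A^-5 - A^-9
  A^-1 * (40 + 79*d^2 + 7*d^4) = 7*A^7 + 107*A^3 + 240*A^-1 + 107*A^-5 + 7*A^-9
  A^-3 * (63*d + 21*d^3) = -21*A^3 - 126*A^-1 - 126*A^-5 - 21*A^-9
  A^-5 * (9 + 26*d^2 + d^4) = A^3 + 30*A^-1 + 67*A^-5 + 30*A^-9 + A^-13
  A^-7 * (6*d + 3*d^3) = -3*A^-1 - 15*A^-5 - 15*A^-9 - 3*A^-13
  A^-9 * (d^2) = A^-5 + 2*A^-9 + A^-13
Summing the groups: <K> = -A^19 + 3*A^15 - 4*A^11 + 5*A^7 - 6*A^3 + 5*A^-1 - 4*A^-5 + 2*A^-9 - A^-13
Normalise by the writhe: (-A^3)^(-w) = (-A^3)^(3) = -A^9, so f(A) = -A^9 * <K> = A^28 - 3*A^24 + 4*A^20 - 5*A^16 + 6*A^12 - 5*A^8 + 4*A^4 - 2 + A^-4.
Substitute A = t^(-1/4), i.e. A^e → t^(-e/4): V(t) = t - 2 + 4*t^-1 - 5*t^-2 + 6*t^-3 - 5*t^-4 + 4*t^-5 - 3*t^-6 + t^-7

Answer: t - 2 + 4*t^-1 - 5*t^-2 + 6*t^-3 - 5*t^-4 + 4*t^-5 - 3*t^-6 + t^-7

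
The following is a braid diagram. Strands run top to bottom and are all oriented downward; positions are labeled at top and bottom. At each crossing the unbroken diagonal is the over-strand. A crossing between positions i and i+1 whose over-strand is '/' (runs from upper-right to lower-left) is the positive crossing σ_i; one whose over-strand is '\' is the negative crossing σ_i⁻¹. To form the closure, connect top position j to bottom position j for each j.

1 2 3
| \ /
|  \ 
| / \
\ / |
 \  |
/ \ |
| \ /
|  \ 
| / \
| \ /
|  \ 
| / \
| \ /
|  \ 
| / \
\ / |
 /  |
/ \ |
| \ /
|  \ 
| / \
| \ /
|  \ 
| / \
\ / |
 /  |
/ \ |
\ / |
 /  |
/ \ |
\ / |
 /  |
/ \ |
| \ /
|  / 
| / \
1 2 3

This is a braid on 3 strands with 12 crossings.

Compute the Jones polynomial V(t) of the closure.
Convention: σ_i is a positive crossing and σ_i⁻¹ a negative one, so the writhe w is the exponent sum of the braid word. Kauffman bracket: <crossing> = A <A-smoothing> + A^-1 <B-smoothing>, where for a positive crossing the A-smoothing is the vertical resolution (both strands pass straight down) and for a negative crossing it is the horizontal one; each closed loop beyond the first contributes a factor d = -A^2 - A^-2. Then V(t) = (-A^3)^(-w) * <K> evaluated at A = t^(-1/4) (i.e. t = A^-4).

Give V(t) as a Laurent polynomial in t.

-t^2 + 2*t - 3 + 5*t^-1 - 4*t^-2 + 5*t^-3 - 4*t^-4 + 2*t^-5 - t^-6

Derivation:
Reading the diagram top to bottom ('/'-over between positions i,i+1 = s_i, '\'-over = s_i^-1): braid word = s2^-1 s1^-1 s2^-1 s2^-1 s2^-1 s1 s2^-1 s2^-1 s1 s1 s1 s2.
The presented braid s2^-1 s1^-1 s2^-1 s2^-1 s2^-1 s1 s2^-1 s2^-1 s1 s1 s1 s2 on 3 strands reduces by inverse Markov moves (closure unchanged at each step):
  Deconjugate: the word is γ·β·γ⁻¹ with γ = s2^-1 (prefix) and γ⁻¹ = s2 (suffix); strip both.
  Deconjugate: the word is γ·β·γ⁻¹ with γ = s1^-1 (prefix) and γ⁻¹ = s1 (suffix); strip both.
Reduced to β = s2^-1 s2^-1 s2^-1 s1 s2^-1 s2^-1 s1 s1 on 3 strands, 8 crossings.
Compute on β:
Braid: s2^-1 s2^-1 s2^-1 s1 s2^-1 s2^-1 s1 s1 on 3 strands, 8 crossings.
Writhe w = (#positive) - (#negative) = 3 - 5 = -2.
Computing the Kauffman bracket via state sum. There are 2^8 = 256 states.
Each crossing splits two ways (0=vertical, 1=horizontal). The state's weight is A^(#A-smoothings - #B-smoothings) * d^(loops - 1).
Tabulate the states by total A-exponent and number of loops L (A-exp: L × count):
  A^8: L=6 ×1
  A^6: L=5 ×8
  A^4: L=4 ×27, L=6 ×1
  A^2: L=3 ×50, L=5 ×6
  A^0: L=2 ×53, L=4 ×17
  A^-2: L=1 ×27, L=3 ×28, L=5 ×1
  A^-4: L=2 ×24, L=4 ×4
  A^-6: L=3 ×8
  A^-8: L=4 ×1
Each group contributes A^e * Σ count * d^(L-1):
Powers of d = -A^2 - A^-2: d^2 = A^4 + 2 + A^-4; d^3 = -A^6 - 3*A^2 - 3*A^-2 - A^-6; d^4 = A^8 + 4*A^4 + 6 + 4*A^-4 + A^-8; d^5 = -A^10 - 5*A^6 - 10*A^2 - 10*A^-2 - 5*A^-6 - A^-10.
  A^8 * (d^5) = -A^18 - 5*A^14 - 10*A^10 - 10*A^6 - 5*A^2 - A^-2
  A^6 * (8*d^4) = 8*A^14 + 32*A^10 + 48*A^6 + 32*A^2 + 8*A^-2
  A^4 * (27*d^3 + d^5) = -A^14 - 32*A^10 - 91*A^6 - 91*A^2 - 32*A^-2 - A^-6
  A^2 * (50*d^2 + 6*d^4) = 6*A^10 + 74*A^6 + 136*A^2 + 74*A^-2 + 6*A^-6
  A^0 * (53*d + 17*d^3) = -17*A^6 - 104*A^2 - 104*A^-2 - 17*A^-6
  A^-2 * (27 + 28*d^2 + d^4) = A^6 + 32*A^2 + 89*A^-2 + 32*A^-6 + A^-10
  A^-4 * (24*d + 4*d^3) = -4*A^2 - 36*A^-2 - 36*A^-6 - 4*A^-10
  A^-6 * (8*d^2) = 8*A^-2 + 16*A^-6 + 8*A^-10
  A^-8 * (d^3) = -A^-2 - 3*A^-6 - 3*A^-10 - A^-14
Summing the groups: <K> = -A^18 + 2*A^14 - 4*A^10 + 5*A^6 - 4*A^2 + 5*A^-2 - 3*A^-6 + 2*A^-10 - A^-14
Normalise by the writhe: (-A^3)^(-w) = (-A^3)^(2) = A^6, so f(A) = A^6 * <K> = -A^24 + 2*A^20 - 4*A^16 + 5*A^12 - 4*A^8 + 5*A^4 - 3 + 2*A^-4 - A^-8.
Substitute A = t^(-1/4), i.e. A^e → t^(-e/4): V(t) = -t^2 + 2*t - 3 + 5*t^-1 - 4*t^-2 + 5*t^-3 - 4*t^-4 + 2*t^-5 - t^-6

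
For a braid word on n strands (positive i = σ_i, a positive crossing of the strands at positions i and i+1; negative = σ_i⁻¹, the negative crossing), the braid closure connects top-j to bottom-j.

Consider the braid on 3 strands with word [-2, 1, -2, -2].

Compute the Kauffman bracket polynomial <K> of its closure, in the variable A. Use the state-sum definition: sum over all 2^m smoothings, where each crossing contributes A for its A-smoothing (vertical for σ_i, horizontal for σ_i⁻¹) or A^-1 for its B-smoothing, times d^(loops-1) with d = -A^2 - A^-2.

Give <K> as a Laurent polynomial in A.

Braid: s2^-1 s1 s2^-1 s2^-1 on 3 strands, 4 crossings.
Writhe w = (#positive) - (#negative) = 1 - 3 = -2.
State-sum expansion of <K>. There are 2^4 = 16 states.
Each crossing splits two ways (0=vertical, 1=horizontal). The state's weight is A^(#A-smoothings - #B-smoothings) * d^(loops - 1).
  state 0000: A-exp=-2, loops=3, term = A^-2 * d^2
  state 0001: A-exp=+0, loops=2, term = A^0 * d^1
  state 0010: A-exp=+0, loops=2, term = A^0 * d^1
  state 0011: A-exp=+2, loops=3, term = A^2 * d^2
  state 0100: A-exp=-4, loops=2, term = A^-4 * d^1
  state 0101: A-exp=-2, loops=1, term = A^-2 * d^0
  state 0110: A-exp=-2, loops=1, term = A^-2 * d^0
  state 0111: A-exp=+0, loops=2, term = A^0 * d^1
  state 1000: A-exp=+0, loops=2, term = A^0 * d^1
  state 1001: A-exp=+2, loops=3, term = A^2 * d^2
  state 1010: A-exp=+2, loops=3, term = A^2 * d^2
  state 1011: A-exp=+4, loops=4, term = A^4 * d^3
  state 1100: A-exp=-2, loops=1, term = A^-2 * d^0
  state 1101: A-exp=+0, loops=2, term = A^0 * d^1
  state 1110: A-exp=+0, loops=2, term = A^0 * d^1
  state 1111: A-exp=+2, loops=3, term = A^2 * d^2
Collect the terms by A-exponent (count of states per loop number):
Powers of d = -A^2 - A^-2: d^2 = A^4 + 2 + A^-4; d^3 = -A^6 - 3*A^2 - 3*A^-2 - A^-6.
  A^4 * (d^3) = -A^10 - 3*A^6 - 3*A^2 - A^-2
  A^2 * (4*d^2) = 4*A^6 + 8*A^2 + 4*A^-2
  A^0 * (6*d) = -6*A^2 - 6*A^-2
  A^-2 * (3 + d^2) = A^2 + 5*A^-2 + A^-6
  A^-4 * (d) = -A^-2 - A^-6
Summing the groups: <K> = -A^10 + A^6 + A^-2

Answer: -A^10 + A^6 + A^-2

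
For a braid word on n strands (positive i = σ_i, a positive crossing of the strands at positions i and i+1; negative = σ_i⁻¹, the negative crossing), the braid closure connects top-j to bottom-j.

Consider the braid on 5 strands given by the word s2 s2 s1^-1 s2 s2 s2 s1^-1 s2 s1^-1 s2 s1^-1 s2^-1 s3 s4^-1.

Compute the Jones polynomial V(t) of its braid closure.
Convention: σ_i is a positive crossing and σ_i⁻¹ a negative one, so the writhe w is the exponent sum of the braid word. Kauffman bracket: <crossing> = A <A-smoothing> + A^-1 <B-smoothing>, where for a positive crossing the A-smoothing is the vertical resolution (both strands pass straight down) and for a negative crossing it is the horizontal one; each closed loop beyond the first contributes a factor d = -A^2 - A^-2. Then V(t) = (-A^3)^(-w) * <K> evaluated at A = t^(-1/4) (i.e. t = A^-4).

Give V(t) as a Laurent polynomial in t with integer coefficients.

t^7 - 4*t^6 + 7*t^5 - 11*t^4 + 14*t^3 - 14*t^2 + 14*t - 10 + 7*t^-1 - 4*t^-2 + t^-3

Derivation:
The presented braid s2 s2 s1^-1 s2 s2 s2 s1^-1 s2 s1^-1 s2 s1^-1 s2^-1 s3 s4^-1 on 5 strands reduces by inverse Markov moves (closure unchanged at each step):
  Destabilize: the word has the form β·s4^-1 where s4^-1 occurs only as the final letter (β ∈ B_4); drop it and the last strand → 4 strands.
  Destabilize: the word has the form β·s3 where s3 occurs only as the final letter (β ∈ B_3); drop it and the last strand → 3 strands.
  Deconjugate: the word is γ·β·γ⁻¹ with γ = s2 (prefix) and γ⁻¹ = s2^-1 (suffix); strip both.
Reduced to β = s2 s1^-1 s2 s2 s2 s1^-1 s2 s1^-1 s2 s1^-1 on 3 strands, 10 crossings.
Compute on β:
Braid: s2 s1^-1 s2 s2 s2 s1^-1 s2 s1^-1 s2 s1^-1 on 3 strands, 10 crossings.
Writhe w = (#positive) - (#negative) = 6 - 4 = 2.
Enumerate smoothing states for the bracket polynomial. There are 2^10 = 1024 states.
For each crossing: s=0 is the vertical smoothing, s=1 horizontal. Crossing k contributes A^(sign_k * (1 - 2*s_k)); loop factor d = -A^2 - A^-2.
Tabulate the states by total A-exponent and number of loops L (A-exp: L × count):
  A^10: L=5 ×1
  A^8: L=4 ×10
  A^6: L=3 ×42, L=5 ×3
  A^4: L=2 ×90, L=4 ×29, L=6 ×1
  A^2: L=1 ×87, L=3 ×110, L=5 ×13
  A^0: L=2 ×179, L=4 ×71, L=6 ×2
  A^-2: L=3 ×187, L=5 ×23
  A^-4: L=4 ×117, L=6 ×3
  A^-6: L=5 ×45
  A^-8: L=6 ×10
  A^-10: L=7 ×1
Each group contributes A^e * Σ count * d^(L-1):
Powers of d = -A^2 - A^-2: d^2 = A^4 + 2 + A^-4; d^3 = -A^6 - 3*A^2 - 3*A^-2 - A^-6; d^4 = A^8 + 4*A^4 + 6 + 4*A^-4 + A^-8; d^5 = -A^10 - 5*A^6 - 10*A^2 - 10*A^-2 - 5*A^-6 - A^-10; d^6 = A^12 + 6*A^8 + 15*A^4 + 20 + 15*A^-4 + 6*A^-8 + A^-12.
  A^10 * (d^4) = A^18 + 4*A^14 + 6*A^10 + 4*A^6 + A^2
  A^8 * (10*d^3) = -10*A^14 - 30*A^10 - 30*A^6 - 10*A^2
  A^6 * (42*d^2 + 3*d^4) = 3*A^14 + 54*A^10 + 102*A^6 + 54*A^2 + 3*A^-2
  A^4 * (90*d + 29*d^3 + d^5) = -A^14 - 34*A^10 - 187*A^6 - 187*A^2 - 34*A^-2 - A^-6
  A^2 * (87 + 110*d^2 + 13*d^4) = 13*A^10 + 162*A^6 + 385*A^2 + 162*A^-2 + 13*A^-6
  A^0 * (179*d + 71*d^3 + 2*d^5) = -2*A^10 - 81*A^6 - 412*A^2 - 412*A^-2 - 81*A^-6 - 2*A^-10
  A^-2 * (187*d^2 + 23*d^4) = 23*A^6 + 279*A^2 + 512*A^-2 + 279*A^-6 + 23*A^-10
  A^-4 * (117*d^3 + 3*d^5) = -3*A^6 - 132*A^2 - 381*A^-2 - 381*A^-6 - 132*A^-10 - 3*A^-14
  A^-6 * (45*d^4) = 45*A^2 + 180*A^-2 + 270*A^-6 + 180*A^-10 + 45*A^-14
  A^-8 * (10*d^5) = -10*A^2 - 50*A^-2 - 100*A^-6 - 100*A^-10 - 50*A^-14 - 10*A^-18
  A^-10 * (d^6) = A^2 + 6*A^-2 + 15*A^-6 + 20*A^-10 + 15*A^-14 + 6*A^-18 + A^-22
Summing the groups: <K> = A^18 - 4*A^14 + 7*A^10 - 10*A^6 + 14*A^2 - 14*A^-2 + 14*A^-6 - 11*A^-10 + 7*A^-14 - 4*A^-18 + A^-22
Normalise by the writhe: (-A^3)^(-w) = (-A^3)^(-2) = A^-6, so f(A) = A^-6 * <K> = A^12 - 4*A^8 + 7*A^4 - 10 + 14*A^-4 - 14*A^-8 + 14*A^-12 - 11*A^-16 + 7*A^-20 - 4*A^-24 + A^-28.
Substitute A = t^(-1/4), i.e. A^e → t^(-e/4): V(t) = t^7 - 4*t^6 + 7*t^5 - 11*t^4 + 14*t^3 - 14*t^2 + 14*t - 10 + 7*t^-1 - 4*t^-2 + t^-3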